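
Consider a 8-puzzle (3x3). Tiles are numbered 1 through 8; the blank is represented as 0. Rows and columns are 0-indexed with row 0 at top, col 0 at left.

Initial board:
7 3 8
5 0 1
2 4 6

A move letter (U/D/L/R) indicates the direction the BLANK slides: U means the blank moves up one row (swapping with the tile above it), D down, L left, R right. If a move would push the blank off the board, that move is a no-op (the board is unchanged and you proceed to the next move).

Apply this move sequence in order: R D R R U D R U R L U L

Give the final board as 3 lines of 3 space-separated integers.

After move 1 (R):
7 3 8
5 1 0
2 4 6

After move 2 (D):
7 3 8
5 1 6
2 4 0

After move 3 (R):
7 3 8
5 1 6
2 4 0

After move 4 (R):
7 3 8
5 1 6
2 4 0

After move 5 (U):
7 3 8
5 1 0
2 4 6

After move 6 (D):
7 3 8
5 1 6
2 4 0

After move 7 (R):
7 3 8
5 1 6
2 4 0

After move 8 (U):
7 3 8
5 1 0
2 4 6

After move 9 (R):
7 3 8
5 1 0
2 4 6

After move 10 (L):
7 3 8
5 0 1
2 4 6

After move 11 (U):
7 0 8
5 3 1
2 4 6

After move 12 (L):
0 7 8
5 3 1
2 4 6

Answer: 0 7 8
5 3 1
2 4 6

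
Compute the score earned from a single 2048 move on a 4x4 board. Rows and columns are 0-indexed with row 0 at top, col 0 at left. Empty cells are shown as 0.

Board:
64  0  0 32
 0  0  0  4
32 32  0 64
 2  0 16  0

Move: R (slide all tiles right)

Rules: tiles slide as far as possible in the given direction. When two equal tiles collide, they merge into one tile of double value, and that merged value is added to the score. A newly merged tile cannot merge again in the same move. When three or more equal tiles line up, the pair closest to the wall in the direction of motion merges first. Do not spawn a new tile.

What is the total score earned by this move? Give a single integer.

Slide right:
row 0: [64, 0, 0, 32] -> [0, 0, 64, 32]  score +0 (running 0)
row 1: [0, 0, 0, 4] -> [0, 0, 0, 4]  score +0 (running 0)
row 2: [32, 32, 0, 64] -> [0, 0, 64, 64]  score +64 (running 64)
row 3: [2, 0, 16, 0] -> [0, 0, 2, 16]  score +0 (running 64)
Board after move:
 0  0 64 32
 0  0  0  4
 0  0 64 64
 0  0  2 16

Answer: 64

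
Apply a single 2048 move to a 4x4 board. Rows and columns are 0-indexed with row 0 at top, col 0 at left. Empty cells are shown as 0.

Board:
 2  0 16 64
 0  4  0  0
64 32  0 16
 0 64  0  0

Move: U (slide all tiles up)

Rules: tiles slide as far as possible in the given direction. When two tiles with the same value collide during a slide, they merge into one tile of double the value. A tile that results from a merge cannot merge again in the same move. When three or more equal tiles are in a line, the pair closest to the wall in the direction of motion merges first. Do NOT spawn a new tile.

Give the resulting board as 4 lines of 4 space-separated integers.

Answer:  2  4 16 64
64 32  0 16
 0 64  0  0
 0  0  0  0

Derivation:
Slide up:
col 0: [2, 0, 64, 0] -> [2, 64, 0, 0]
col 1: [0, 4, 32, 64] -> [4, 32, 64, 0]
col 2: [16, 0, 0, 0] -> [16, 0, 0, 0]
col 3: [64, 0, 16, 0] -> [64, 16, 0, 0]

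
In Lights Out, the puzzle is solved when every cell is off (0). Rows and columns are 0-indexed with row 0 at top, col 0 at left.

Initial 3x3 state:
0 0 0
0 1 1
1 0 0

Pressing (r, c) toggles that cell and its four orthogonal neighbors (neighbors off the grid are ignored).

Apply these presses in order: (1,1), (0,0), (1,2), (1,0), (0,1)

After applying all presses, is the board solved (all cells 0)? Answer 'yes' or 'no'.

Answer: no

Derivation:
After press 1 at (1,1):
0 1 0
1 0 0
1 1 0

After press 2 at (0,0):
1 0 0
0 0 0
1 1 0

After press 3 at (1,2):
1 0 1
0 1 1
1 1 1

After press 4 at (1,0):
0 0 1
1 0 1
0 1 1

After press 5 at (0,1):
1 1 0
1 1 1
0 1 1

Lights still on: 7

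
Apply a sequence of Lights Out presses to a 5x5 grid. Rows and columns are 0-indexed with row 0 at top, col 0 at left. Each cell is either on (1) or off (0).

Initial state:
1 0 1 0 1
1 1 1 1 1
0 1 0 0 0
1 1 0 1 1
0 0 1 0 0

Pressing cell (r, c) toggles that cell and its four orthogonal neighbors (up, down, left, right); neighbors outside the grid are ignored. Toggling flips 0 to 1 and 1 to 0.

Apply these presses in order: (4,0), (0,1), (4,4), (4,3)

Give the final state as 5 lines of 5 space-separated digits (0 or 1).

After press 1 at (4,0):
1 0 1 0 1
1 1 1 1 1
0 1 0 0 0
0 1 0 1 1
1 1 1 0 0

After press 2 at (0,1):
0 1 0 0 1
1 0 1 1 1
0 1 0 0 0
0 1 0 1 1
1 1 1 0 0

After press 3 at (4,4):
0 1 0 0 1
1 0 1 1 1
0 1 0 0 0
0 1 0 1 0
1 1 1 1 1

After press 4 at (4,3):
0 1 0 0 1
1 0 1 1 1
0 1 0 0 0
0 1 0 0 0
1 1 0 0 0

Answer: 0 1 0 0 1
1 0 1 1 1
0 1 0 0 0
0 1 0 0 0
1 1 0 0 0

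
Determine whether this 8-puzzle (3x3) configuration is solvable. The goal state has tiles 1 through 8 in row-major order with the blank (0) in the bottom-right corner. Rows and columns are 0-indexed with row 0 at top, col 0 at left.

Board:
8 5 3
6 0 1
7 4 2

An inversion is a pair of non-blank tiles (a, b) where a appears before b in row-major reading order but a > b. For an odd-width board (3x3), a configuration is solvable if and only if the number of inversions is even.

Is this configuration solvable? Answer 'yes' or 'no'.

Answer: no

Derivation:
Inversions (pairs i<j in row-major order where tile[i] > tile[j] > 0): 19
19 is odd, so the puzzle is not solvable.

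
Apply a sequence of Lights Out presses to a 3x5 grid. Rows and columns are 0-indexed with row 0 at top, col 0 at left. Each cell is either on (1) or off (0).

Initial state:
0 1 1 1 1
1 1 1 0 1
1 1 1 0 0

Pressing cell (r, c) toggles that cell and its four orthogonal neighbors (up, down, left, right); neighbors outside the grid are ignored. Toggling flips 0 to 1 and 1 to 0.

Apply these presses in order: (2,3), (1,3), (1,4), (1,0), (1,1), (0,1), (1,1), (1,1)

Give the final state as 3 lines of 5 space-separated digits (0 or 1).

After press 1 at (2,3):
0 1 1 1 1
1 1 1 1 1
1 1 0 1 1

After press 2 at (1,3):
0 1 1 0 1
1 1 0 0 0
1 1 0 0 1

After press 3 at (1,4):
0 1 1 0 0
1 1 0 1 1
1 1 0 0 0

After press 4 at (1,0):
1 1 1 0 0
0 0 0 1 1
0 1 0 0 0

After press 5 at (1,1):
1 0 1 0 0
1 1 1 1 1
0 0 0 0 0

After press 6 at (0,1):
0 1 0 0 0
1 0 1 1 1
0 0 0 0 0

After press 7 at (1,1):
0 0 0 0 0
0 1 0 1 1
0 1 0 0 0

After press 8 at (1,1):
0 1 0 0 0
1 0 1 1 1
0 0 0 0 0

Answer: 0 1 0 0 0
1 0 1 1 1
0 0 0 0 0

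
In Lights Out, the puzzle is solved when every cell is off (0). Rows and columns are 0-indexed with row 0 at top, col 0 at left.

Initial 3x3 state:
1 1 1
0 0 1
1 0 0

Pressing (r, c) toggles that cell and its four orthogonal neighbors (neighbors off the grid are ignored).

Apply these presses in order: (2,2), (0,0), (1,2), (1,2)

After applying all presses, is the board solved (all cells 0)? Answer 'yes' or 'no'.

After press 1 at (2,2):
1 1 1
0 0 0
1 1 1

After press 2 at (0,0):
0 0 1
1 0 0
1 1 1

After press 3 at (1,2):
0 0 0
1 1 1
1 1 0

After press 4 at (1,2):
0 0 1
1 0 0
1 1 1

Lights still on: 5

Answer: no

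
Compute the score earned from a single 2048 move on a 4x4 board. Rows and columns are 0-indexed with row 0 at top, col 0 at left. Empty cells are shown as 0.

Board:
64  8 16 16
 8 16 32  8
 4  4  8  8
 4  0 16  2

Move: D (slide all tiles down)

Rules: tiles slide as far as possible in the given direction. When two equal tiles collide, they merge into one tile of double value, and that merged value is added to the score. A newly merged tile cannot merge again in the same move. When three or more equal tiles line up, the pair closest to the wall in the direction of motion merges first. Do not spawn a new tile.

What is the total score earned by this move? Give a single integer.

Answer: 24

Derivation:
Slide down:
col 0: [64, 8, 4, 4] -> [0, 64, 8, 8]  score +8 (running 8)
col 1: [8, 16, 4, 0] -> [0, 8, 16, 4]  score +0 (running 8)
col 2: [16, 32, 8, 16] -> [16, 32, 8, 16]  score +0 (running 8)
col 3: [16, 8, 8, 2] -> [0, 16, 16, 2]  score +16 (running 24)
Board after move:
 0  0 16  0
64  8 32 16
 8 16  8 16
 8  4 16  2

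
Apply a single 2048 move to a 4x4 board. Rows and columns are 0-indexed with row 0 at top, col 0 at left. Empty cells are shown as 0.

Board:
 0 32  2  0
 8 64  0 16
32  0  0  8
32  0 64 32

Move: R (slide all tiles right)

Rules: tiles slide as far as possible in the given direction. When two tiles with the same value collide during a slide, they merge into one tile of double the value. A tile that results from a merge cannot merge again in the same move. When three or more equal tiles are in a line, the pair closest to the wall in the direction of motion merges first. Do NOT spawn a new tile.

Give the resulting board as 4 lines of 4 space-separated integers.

Answer:  0  0 32  2
 0  8 64 16
 0  0 32  8
 0 32 64 32

Derivation:
Slide right:
row 0: [0, 32, 2, 0] -> [0, 0, 32, 2]
row 1: [8, 64, 0, 16] -> [0, 8, 64, 16]
row 2: [32, 0, 0, 8] -> [0, 0, 32, 8]
row 3: [32, 0, 64, 32] -> [0, 32, 64, 32]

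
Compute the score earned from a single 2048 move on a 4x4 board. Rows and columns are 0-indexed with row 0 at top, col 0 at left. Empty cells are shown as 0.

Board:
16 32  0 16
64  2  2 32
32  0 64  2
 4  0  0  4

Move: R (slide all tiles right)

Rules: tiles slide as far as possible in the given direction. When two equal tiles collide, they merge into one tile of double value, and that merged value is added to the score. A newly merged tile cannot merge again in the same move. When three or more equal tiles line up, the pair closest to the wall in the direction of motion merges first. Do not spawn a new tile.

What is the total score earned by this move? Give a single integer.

Answer: 12

Derivation:
Slide right:
row 0: [16, 32, 0, 16] -> [0, 16, 32, 16]  score +0 (running 0)
row 1: [64, 2, 2, 32] -> [0, 64, 4, 32]  score +4 (running 4)
row 2: [32, 0, 64, 2] -> [0, 32, 64, 2]  score +0 (running 4)
row 3: [4, 0, 0, 4] -> [0, 0, 0, 8]  score +8 (running 12)
Board after move:
 0 16 32 16
 0 64  4 32
 0 32 64  2
 0  0  0  8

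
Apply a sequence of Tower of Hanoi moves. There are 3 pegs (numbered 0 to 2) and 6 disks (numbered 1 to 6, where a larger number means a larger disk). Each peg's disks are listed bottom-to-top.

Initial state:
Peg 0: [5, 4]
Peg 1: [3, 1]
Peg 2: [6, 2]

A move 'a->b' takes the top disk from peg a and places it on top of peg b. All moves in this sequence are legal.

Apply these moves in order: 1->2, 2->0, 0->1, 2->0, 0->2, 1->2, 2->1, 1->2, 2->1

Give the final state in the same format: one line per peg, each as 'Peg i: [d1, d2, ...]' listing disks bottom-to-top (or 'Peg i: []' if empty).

Answer: Peg 0: [5, 4]
Peg 1: [3, 1]
Peg 2: [6, 2]

Derivation:
After move 1 (1->2):
Peg 0: [5, 4]
Peg 1: [3]
Peg 2: [6, 2, 1]

After move 2 (2->0):
Peg 0: [5, 4, 1]
Peg 1: [3]
Peg 2: [6, 2]

After move 3 (0->1):
Peg 0: [5, 4]
Peg 1: [3, 1]
Peg 2: [6, 2]

After move 4 (2->0):
Peg 0: [5, 4, 2]
Peg 1: [3, 1]
Peg 2: [6]

After move 5 (0->2):
Peg 0: [5, 4]
Peg 1: [3, 1]
Peg 2: [6, 2]

After move 6 (1->2):
Peg 0: [5, 4]
Peg 1: [3]
Peg 2: [6, 2, 1]

After move 7 (2->1):
Peg 0: [5, 4]
Peg 1: [3, 1]
Peg 2: [6, 2]

After move 8 (1->2):
Peg 0: [5, 4]
Peg 1: [3]
Peg 2: [6, 2, 1]

After move 9 (2->1):
Peg 0: [5, 4]
Peg 1: [3, 1]
Peg 2: [6, 2]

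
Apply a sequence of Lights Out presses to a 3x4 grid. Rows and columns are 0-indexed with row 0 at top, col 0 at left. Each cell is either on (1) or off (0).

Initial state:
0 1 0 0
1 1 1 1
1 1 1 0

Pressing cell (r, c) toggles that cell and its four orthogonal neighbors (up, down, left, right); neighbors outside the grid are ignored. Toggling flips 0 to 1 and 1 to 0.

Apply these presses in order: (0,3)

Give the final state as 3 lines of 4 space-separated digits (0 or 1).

After press 1 at (0,3):
0 1 1 1
1 1 1 0
1 1 1 0

Answer: 0 1 1 1
1 1 1 0
1 1 1 0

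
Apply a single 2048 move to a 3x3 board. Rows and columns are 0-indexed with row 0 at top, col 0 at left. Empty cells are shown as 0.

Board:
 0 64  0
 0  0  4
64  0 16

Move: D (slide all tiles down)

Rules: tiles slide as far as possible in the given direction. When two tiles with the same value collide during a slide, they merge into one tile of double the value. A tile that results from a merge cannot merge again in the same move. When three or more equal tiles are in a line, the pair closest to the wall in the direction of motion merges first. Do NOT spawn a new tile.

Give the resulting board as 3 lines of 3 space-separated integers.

Answer:  0  0  0
 0  0  4
64 64 16

Derivation:
Slide down:
col 0: [0, 0, 64] -> [0, 0, 64]
col 1: [64, 0, 0] -> [0, 0, 64]
col 2: [0, 4, 16] -> [0, 4, 16]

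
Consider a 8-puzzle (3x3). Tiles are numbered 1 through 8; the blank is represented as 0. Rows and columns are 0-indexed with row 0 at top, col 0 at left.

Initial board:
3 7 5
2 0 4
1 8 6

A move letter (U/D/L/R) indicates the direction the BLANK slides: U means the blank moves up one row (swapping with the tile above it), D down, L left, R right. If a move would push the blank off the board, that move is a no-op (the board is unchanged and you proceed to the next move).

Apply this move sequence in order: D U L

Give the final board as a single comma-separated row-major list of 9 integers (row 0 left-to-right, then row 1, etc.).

After move 1 (D):
3 7 5
2 8 4
1 0 6

After move 2 (U):
3 7 5
2 0 4
1 8 6

After move 3 (L):
3 7 5
0 2 4
1 8 6

Answer: 3, 7, 5, 0, 2, 4, 1, 8, 6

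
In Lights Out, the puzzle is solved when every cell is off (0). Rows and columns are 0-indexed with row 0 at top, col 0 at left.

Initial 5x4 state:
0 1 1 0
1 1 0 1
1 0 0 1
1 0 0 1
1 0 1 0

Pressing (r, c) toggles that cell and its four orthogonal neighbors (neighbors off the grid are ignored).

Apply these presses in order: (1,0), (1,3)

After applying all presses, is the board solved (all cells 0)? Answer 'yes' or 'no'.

Answer: no

Derivation:
After press 1 at (1,0):
1 1 1 0
0 0 0 1
0 0 0 1
1 0 0 1
1 0 1 0

After press 2 at (1,3):
1 1 1 1
0 0 1 0
0 0 0 0
1 0 0 1
1 0 1 0

Lights still on: 9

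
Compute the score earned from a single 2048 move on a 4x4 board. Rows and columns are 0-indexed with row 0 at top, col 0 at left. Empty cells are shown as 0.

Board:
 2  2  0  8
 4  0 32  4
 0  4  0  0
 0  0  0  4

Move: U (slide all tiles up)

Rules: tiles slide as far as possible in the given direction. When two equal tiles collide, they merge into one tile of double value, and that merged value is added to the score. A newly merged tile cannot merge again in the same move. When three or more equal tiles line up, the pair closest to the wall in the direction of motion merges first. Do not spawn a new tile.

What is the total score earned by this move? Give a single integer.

Slide up:
col 0: [2, 4, 0, 0] -> [2, 4, 0, 0]  score +0 (running 0)
col 1: [2, 0, 4, 0] -> [2, 4, 0, 0]  score +0 (running 0)
col 2: [0, 32, 0, 0] -> [32, 0, 0, 0]  score +0 (running 0)
col 3: [8, 4, 0, 4] -> [8, 8, 0, 0]  score +8 (running 8)
Board after move:
 2  2 32  8
 4  4  0  8
 0  0  0  0
 0  0  0  0

Answer: 8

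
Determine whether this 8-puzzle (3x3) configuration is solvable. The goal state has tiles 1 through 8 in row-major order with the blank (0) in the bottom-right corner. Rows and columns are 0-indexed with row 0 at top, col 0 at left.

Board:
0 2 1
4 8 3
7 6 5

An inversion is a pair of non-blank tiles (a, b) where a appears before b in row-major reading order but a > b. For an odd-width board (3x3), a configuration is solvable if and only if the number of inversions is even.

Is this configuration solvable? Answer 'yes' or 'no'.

Inversions (pairs i<j in row-major order where tile[i] > tile[j] > 0): 9
9 is odd, so the puzzle is not solvable.

Answer: no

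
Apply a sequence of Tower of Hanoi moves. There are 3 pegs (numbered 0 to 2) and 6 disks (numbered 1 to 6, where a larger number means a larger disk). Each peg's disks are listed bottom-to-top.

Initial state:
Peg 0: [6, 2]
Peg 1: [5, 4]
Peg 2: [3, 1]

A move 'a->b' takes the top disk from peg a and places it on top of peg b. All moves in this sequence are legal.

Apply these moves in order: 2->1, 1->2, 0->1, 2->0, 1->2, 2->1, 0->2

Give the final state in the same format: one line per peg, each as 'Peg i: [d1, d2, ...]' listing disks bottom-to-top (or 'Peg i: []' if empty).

After move 1 (2->1):
Peg 0: [6, 2]
Peg 1: [5, 4, 1]
Peg 2: [3]

After move 2 (1->2):
Peg 0: [6, 2]
Peg 1: [5, 4]
Peg 2: [3, 1]

After move 3 (0->1):
Peg 0: [6]
Peg 1: [5, 4, 2]
Peg 2: [3, 1]

After move 4 (2->0):
Peg 0: [6, 1]
Peg 1: [5, 4, 2]
Peg 2: [3]

After move 5 (1->2):
Peg 0: [6, 1]
Peg 1: [5, 4]
Peg 2: [3, 2]

After move 6 (2->1):
Peg 0: [6, 1]
Peg 1: [5, 4, 2]
Peg 2: [3]

After move 7 (0->2):
Peg 0: [6]
Peg 1: [5, 4, 2]
Peg 2: [3, 1]

Answer: Peg 0: [6]
Peg 1: [5, 4, 2]
Peg 2: [3, 1]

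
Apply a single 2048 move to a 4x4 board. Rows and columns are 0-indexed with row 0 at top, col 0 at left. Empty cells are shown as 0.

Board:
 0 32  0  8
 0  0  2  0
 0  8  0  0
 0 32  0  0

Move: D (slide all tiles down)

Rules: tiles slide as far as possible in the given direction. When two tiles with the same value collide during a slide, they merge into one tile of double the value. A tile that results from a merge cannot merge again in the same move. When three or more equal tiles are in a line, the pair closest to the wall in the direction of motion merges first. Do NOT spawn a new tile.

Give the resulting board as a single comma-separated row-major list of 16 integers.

Answer: 0, 0, 0, 0, 0, 32, 0, 0, 0, 8, 0, 0, 0, 32, 2, 8

Derivation:
Slide down:
col 0: [0, 0, 0, 0] -> [0, 0, 0, 0]
col 1: [32, 0, 8, 32] -> [0, 32, 8, 32]
col 2: [0, 2, 0, 0] -> [0, 0, 0, 2]
col 3: [8, 0, 0, 0] -> [0, 0, 0, 8]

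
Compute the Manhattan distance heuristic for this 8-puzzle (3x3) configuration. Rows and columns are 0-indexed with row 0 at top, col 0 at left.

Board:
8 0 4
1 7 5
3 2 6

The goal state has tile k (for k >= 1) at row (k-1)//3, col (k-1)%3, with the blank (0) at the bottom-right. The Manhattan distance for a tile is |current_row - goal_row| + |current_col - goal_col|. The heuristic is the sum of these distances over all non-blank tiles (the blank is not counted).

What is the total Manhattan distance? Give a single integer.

Answer: 17

Derivation:
Tile 8: at (0,0), goal (2,1), distance |0-2|+|0-1| = 3
Tile 4: at (0,2), goal (1,0), distance |0-1|+|2-0| = 3
Tile 1: at (1,0), goal (0,0), distance |1-0|+|0-0| = 1
Tile 7: at (1,1), goal (2,0), distance |1-2|+|1-0| = 2
Tile 5: at (1,2), goal (1,1), distance |1-1|+|2-1| = 1
Tile 3: at (2,0), goal (0,2), distance |2-0|+|0-2| = 4
Tile 2: at (2,1), goal (0,1), distance |2-0|+|1-1| = 2
Tile 6: at (2,2), goal (1,2), distance |2-1|+|2-2| = 1
Sum: 3 + 3 + 1 + 2 + 1 + 4 + 2 + 1 = 17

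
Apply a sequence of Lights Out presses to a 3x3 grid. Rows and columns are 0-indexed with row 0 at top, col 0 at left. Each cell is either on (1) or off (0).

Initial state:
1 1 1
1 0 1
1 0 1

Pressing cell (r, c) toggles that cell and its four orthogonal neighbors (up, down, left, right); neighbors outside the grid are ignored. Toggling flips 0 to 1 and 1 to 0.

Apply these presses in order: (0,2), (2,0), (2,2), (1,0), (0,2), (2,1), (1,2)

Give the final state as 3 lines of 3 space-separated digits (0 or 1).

Answer: 0 1 0
1 1 1
0 1 0

Derivation:
After press 1 at (0,2):
1 0 0
1 0 0
1 0 1

After press 2 at (2,0):
1 0 0
0 0 0
0 1 1

After press 3 at (2,2):
1 0 0
0 0 1
0 0 0

After press 4 at (1,0):
0 0 0
1 1 1
1 0 0

After press 5 at (0,2):
0 1 1
1 1 0
1 0 0

After press 6 at (2,1):
0 1 1
1 0 0
0 1 1

After press 7 at (1,2):
0 1 0
1 1 1
0 1 0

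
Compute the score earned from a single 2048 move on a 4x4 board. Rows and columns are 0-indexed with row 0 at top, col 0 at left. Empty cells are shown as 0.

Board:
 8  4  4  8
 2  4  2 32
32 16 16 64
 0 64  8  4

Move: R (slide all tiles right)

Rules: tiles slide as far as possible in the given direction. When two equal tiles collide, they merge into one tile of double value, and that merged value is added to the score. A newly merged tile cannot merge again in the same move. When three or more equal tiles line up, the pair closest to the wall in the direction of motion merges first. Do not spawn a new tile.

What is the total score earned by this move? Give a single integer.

Answer: 40

Derivation:
Slide right:
row 0: [8, 4, 4, 8] -> [0, 8, 8, 8]  score +8 (running 8)
row 1: [2, 4, 2, 32] -> [2, 4, 2, 32]  score +0 (running 8)
row 2: [32, 16, 16, 64] -> [0, 32, 32, 64]  score +32 (running 40)
row 3: [0, 64, 8, 4] -> [0, 64, 8, 4]  score +0 (running 40)
Board after move:
 0  8  8  8
 2  4  2 32
 0 32 32 64
 0 64  8  4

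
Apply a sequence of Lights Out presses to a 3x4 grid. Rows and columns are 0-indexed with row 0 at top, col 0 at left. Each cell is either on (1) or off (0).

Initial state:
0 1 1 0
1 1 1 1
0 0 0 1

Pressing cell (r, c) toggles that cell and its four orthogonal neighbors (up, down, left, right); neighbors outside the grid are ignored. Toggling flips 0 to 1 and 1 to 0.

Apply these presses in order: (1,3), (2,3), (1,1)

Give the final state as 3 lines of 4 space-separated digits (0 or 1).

After press 1 at (1,3):
0 1 1 1
1 1 0 0
0 0 0 0

After press 2 at (2,3):
0 1 1 1
1 1 0 1
0 0 1 1

After press 3 at (1,1):
0 0 1 1
0 0 1 1
0 1 1 1

Answer: 0 0 1 1
0 0 1 1
0 1 1 1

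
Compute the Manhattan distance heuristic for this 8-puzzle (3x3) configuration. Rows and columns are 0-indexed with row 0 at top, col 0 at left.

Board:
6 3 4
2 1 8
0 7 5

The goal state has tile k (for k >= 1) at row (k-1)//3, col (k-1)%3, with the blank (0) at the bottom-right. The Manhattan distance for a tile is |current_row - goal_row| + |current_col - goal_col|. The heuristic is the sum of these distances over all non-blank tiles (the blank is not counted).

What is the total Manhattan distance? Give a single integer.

Tile 6: (0,0)->(1,2) = 3
Tile 3: (0,1)->(0,2) = 1
Tile 4: (0,2)->(1,0) = 3
Tile 2: (1,0)->(0,1) = 2
Tile 1: (1,1)->(0,0) = 2
Tile 8: (1,2)->(2,1) = 2
Tile 7: (2,1)->(2,0) = 1
Tile 5: (2,2)->(1,1) = 2
Sum: 3 + 1 + 3 + 2 + 2 + 2 + 1 + 2 = 16

Answer: 16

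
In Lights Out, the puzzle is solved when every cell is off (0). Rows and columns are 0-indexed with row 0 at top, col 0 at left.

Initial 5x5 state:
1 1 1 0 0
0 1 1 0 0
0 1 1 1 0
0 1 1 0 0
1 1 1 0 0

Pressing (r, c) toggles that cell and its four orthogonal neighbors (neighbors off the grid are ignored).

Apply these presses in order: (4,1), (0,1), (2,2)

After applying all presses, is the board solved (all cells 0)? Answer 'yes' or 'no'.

Answer: yes

Derivation:
After press 1 at (4,1):
1 1 1 0 0
0 1 1 0 0
0 1 1 1 0
0 0 1 0 0
0 0 0 0 0

After press 2 at (0,1):
0 0 0 0 0
0 0 1 0 0
0 1 1 1 0
0 0 1 0 0
0 0 0 0 0

After press 3 at (2,2):
0 0 0 0 0
0 0 0 0 0
0 0 0 0 0
0 0 0 0 0
0 0 0 0 0

Lights still on: 0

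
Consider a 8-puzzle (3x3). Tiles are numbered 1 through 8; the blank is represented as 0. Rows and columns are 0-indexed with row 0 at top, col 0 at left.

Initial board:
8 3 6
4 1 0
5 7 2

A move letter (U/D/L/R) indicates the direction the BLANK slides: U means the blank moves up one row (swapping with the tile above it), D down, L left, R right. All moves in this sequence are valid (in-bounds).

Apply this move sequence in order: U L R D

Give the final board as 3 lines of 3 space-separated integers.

After move 1 (U):
8 3 0
4 1 6
5 7 2

After move 2 (L):
8 0 3
4 1 6
5 7 2

After move 3 (R):
8 3 0
4 1 6
5 7 2

After move 4 (D):
8 3 6
4 1 0
5 7 2

Answer: 8 3 6
4 1 0
5 7 2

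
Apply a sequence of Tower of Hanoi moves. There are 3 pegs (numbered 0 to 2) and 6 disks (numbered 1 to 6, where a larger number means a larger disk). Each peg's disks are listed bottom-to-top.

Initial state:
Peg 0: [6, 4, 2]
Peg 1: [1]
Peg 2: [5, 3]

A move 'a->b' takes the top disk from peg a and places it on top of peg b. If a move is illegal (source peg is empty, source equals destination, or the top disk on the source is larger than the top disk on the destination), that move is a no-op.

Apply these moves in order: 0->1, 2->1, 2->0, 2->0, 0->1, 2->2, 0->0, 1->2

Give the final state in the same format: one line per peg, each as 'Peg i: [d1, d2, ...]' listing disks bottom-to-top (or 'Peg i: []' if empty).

Answer: Peg 0: [6, 4, 2]
Peg 1: []
Peg 2: [5, 3, 1]

Derivation:
After move 1 (0->1):
Peg 0: [6, 4, 2]
Peg 1: [1]
Peg 2: [5, 3]

After move 2 (2->1):
Peg 0: [6, 4, 2]
Peg 1: [1]
Peg 2: [5, 3]

After move 3 (2->0):
Peg 0: [6, 4, 2]
Peg 1: [1]
Peg 2: [5, 3]

After move 4 (2->0):
Peg 0: [6, 4, 2]
Peg 1: [1]
Peg 2: [5, 3]

After move 5 (0->1):
Peg 0: [6, 4, 2]
Peg 1: [1]
Peg 2: [5, 3]

After move 6 (2->2):
Peg 0: [6, 4, 2]
Peg 1: [1]
Peg 2: [5, 3]

After move 7 (0->0):
Peg 0: [6, 4, 2]
Peg 1: [1]
Peg 2: [5, 3]

After move 8 (1->2):
Peg 0: [6, 4, 2]
Peg 1: []
Peg 2: [5, 3, 1]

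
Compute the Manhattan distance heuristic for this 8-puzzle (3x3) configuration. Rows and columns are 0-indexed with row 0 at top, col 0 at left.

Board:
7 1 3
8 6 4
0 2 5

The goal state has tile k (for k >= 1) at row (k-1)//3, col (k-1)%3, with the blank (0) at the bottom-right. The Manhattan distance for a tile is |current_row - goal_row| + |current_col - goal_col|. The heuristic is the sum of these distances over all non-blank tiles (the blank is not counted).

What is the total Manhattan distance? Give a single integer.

Answer: 12

Derivation:
Tile 7: (0,0)->(2,0) = 2
Tile 1: (0,1)->(0,0) = 1
Tile 3: (0,2)->(0,2) = 0
Tile 8: (1,0)->(2,1) = 2
Tile 6: (1,1)->(1,2) = 1
Tile 4: (1,2)->(1,0) = 2
Tile 2: (2,1)->(0,1) = 2
Tile 5: (2,2)->(1,1) = 2
Sum: 2 + 1 + 0 + 2 + 1 + 2 + 2 + 2 = 12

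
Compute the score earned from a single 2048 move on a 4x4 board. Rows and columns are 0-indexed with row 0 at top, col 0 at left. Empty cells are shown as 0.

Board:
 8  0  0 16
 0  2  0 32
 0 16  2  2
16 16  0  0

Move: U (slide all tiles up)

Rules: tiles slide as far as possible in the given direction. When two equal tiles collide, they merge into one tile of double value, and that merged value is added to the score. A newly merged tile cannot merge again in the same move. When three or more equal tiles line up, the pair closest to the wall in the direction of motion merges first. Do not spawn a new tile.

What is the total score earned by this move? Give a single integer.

Answer: 32

Derivation:
Slide up:
col 0: [8, 0, 0, 16] -> [8, 16, 0, 0]  score +0 (running 0)
col 1: [0, 2, 16, 16] -> [2, 32, 0, 0]  score +32 (running 32)
col 2: [0, 0, 2, 0] -> [2, 0, 0, 0]  score +0 (running 32)
col 3: [16, 32, 2, 0] -> [16, 32, 2, 0]  score +0 (running 32)
Board after move:
 8  2  2 16
16 32  0 32
 0  0  0  2
 0  0  0  0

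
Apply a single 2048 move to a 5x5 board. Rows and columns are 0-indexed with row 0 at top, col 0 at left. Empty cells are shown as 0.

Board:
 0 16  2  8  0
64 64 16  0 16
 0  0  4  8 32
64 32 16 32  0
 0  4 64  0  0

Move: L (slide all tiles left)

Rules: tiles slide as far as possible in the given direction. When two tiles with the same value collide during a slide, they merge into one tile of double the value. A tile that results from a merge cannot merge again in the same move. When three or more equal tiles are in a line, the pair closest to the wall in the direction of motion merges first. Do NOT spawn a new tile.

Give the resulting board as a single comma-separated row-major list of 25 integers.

Answer: 16, 2, 8, 0, 0, 128, 32, 0, 0, 0, 4, 8, 32, 0, 0, 64, 32, 16, 32, 0, 4, 64, 0, 0, 0

Derivation:
Slide left:
row 0: [0, 16, 2, 8, 0] -> [16, 2, 8, 0, 0]
row 1: [64, 64, 16, 0, 16] -> [128, 32, 0, 0, 0]
row 2: [0, 0, 4, 8, 32] -> [4, 8, 32, 0, 0]
row 3: [64, 32, 16, 32, 0] -> [64, 32, 16, 32, 0]
row 4: [0, 4, 64, 0, 0] -> [4, 64, 0, 0, 0]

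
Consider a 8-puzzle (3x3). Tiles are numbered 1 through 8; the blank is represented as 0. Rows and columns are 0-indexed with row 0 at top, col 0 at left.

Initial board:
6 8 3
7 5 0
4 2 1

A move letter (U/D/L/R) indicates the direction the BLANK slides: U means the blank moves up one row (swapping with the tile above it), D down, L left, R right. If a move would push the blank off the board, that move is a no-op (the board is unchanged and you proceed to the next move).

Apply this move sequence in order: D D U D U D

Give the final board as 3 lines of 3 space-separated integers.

After move 1 (D):
6 8 3
7 5 1
4 2 0

After move 2 (D):
6 8 3
7 5 1
4 2 0

After move 3 (U):
6 8 3
7 5 0
4 2 1

After move 4 (D):
6 8 3
7 5 1
4 2 0

After move 5 (U):
6 8 3
7 5 0
4 2 1

After move 6 (D):
6 8 3
7 5 1
4 2 0

Answer: 6 8 3
7 5 1
4 2 0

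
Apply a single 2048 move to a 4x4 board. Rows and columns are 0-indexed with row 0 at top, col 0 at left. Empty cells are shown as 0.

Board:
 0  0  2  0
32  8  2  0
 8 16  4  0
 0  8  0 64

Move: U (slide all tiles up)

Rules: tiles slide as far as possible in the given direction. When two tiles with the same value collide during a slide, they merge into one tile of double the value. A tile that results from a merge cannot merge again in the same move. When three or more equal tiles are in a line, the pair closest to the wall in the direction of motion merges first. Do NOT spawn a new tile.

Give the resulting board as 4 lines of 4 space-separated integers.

Slide up:
col 0: [0, 32, 8, 0] -> [32, 8, 0, 0]
col 1: [0, 8, 16, 8] -> [8, 16, 8, 0]
col 2: [2, 2, 4, 0] -> [4, 4, 0, 0]
col 3: [0, 0, 0, 64] -> [64, 0, 0, 0]

Answer: 32  8  4 64
 8 16  4  0
 0  8  0  0
 0  0  0  0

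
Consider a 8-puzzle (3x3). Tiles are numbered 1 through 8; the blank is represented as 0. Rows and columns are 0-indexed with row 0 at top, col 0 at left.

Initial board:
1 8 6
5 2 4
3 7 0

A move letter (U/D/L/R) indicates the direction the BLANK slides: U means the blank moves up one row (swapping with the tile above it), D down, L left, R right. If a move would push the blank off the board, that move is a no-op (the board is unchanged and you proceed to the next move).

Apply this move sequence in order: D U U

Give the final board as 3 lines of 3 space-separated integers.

Answer: 1 8 0
5 2 6
3 7 4

Derivation:
After move 1 (D):
1 8 6
5 2 4
3 7 0

After move 2 (U):
1 8 6
5 2 0
3 7 4

After move 3 (U):
1 8 0
5 2 6
3 7 4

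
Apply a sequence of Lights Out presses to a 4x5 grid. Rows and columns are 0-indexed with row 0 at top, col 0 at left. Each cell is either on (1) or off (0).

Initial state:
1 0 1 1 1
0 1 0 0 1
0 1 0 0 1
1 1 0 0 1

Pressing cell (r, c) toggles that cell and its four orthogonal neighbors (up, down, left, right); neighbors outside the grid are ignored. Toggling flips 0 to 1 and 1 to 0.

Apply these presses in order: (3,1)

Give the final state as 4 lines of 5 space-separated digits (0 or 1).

After press 1 at (3,1):
1 0 1 1 1
0 1 0 0 1
0 0 0 0 1
0 0 1 0 1

Answer: 1 0 1 1 1
0 1 0 0 1
0 0 0 0 1
0 0 1 0 1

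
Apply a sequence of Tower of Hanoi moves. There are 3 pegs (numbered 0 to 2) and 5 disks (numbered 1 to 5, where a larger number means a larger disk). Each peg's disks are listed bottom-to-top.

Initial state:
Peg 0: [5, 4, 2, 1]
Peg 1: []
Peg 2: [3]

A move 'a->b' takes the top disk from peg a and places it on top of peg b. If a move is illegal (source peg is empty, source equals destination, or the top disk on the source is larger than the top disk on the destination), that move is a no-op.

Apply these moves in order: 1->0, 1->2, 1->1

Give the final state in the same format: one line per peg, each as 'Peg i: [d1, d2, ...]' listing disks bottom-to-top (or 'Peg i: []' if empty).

After move 1 (1->0):
Peg 0: [5, 4, 2, 1]
Peg 1: []
Peg 2: [3]

After move 2 (1->2):
Peg 0: [5, 4, 2, 1]
Peg 1: []
Peg 2: [3]

After move 3 (1->1):
Peg 0: [5, 4, 2, 1]
Peg 1: []
Peg 2: [3]

Answer: Peg 0: [5, 4, 2, 1]
Peg 1: []
Peg 2: [3]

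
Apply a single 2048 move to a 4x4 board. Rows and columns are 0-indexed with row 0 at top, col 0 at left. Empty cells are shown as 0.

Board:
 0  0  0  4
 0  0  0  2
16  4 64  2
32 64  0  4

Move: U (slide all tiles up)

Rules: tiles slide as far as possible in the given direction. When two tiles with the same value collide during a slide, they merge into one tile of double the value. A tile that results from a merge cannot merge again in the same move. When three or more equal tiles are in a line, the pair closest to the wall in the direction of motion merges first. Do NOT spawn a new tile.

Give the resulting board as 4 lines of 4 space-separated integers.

Slide up:
col 0: [0, 0, 16, 32] -> [16, 32, 0, 0]
col 1: [0, 0, 4, 64] -> [4, 64, 0, 0]
col 2: [0, 0, 64, 0] -> [64, 0, 0, 0]
col 3: [4, 2, 2, 4] -> [4, 4, 4, 0]

Answer: 16  4 64  4
32 64  0  4
 0  0  0  4
 0  0  0  0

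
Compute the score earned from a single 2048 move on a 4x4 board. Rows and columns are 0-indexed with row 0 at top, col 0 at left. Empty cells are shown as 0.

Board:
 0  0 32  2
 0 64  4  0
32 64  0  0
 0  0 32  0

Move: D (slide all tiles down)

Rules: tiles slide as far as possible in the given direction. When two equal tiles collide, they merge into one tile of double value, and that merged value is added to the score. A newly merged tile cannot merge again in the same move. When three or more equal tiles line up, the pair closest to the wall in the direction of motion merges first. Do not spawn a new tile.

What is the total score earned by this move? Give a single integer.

Slide down:
col 0: [0, 0, 32, 0] -> [0, 0, 0, 32]  score +0 (running 0)
col 1: [0, 64, 64, 0] -> [0, 0, 0, 128]  score +128 (running 128)
col 2: [32, 4, 0, 32] -> [0, 32, 4, 32]  score +0 (running 128)
col 3: [2, 0, 0, 0] -> [0, 0, 0, 2]  score +0 (running 128)
Board after move:
  0   0   0   0
  0   0  32   0
  0   0   4   0
 32 128  32   2

Answer: 128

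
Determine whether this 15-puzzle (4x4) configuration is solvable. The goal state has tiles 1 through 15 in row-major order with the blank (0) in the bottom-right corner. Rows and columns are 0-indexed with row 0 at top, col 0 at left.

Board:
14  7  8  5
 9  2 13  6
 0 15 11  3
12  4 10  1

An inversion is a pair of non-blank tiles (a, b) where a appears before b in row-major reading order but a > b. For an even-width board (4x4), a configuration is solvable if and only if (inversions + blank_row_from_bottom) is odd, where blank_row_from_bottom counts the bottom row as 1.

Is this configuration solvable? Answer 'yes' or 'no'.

Answer: yes

Derivation:
Inversions: 61
Blank is in row 2 (0-indexed from top), which is row 2 counting from the bottom (bottom = 1).
61 + 2 = 63, which is odd, so the puzzle is solvable.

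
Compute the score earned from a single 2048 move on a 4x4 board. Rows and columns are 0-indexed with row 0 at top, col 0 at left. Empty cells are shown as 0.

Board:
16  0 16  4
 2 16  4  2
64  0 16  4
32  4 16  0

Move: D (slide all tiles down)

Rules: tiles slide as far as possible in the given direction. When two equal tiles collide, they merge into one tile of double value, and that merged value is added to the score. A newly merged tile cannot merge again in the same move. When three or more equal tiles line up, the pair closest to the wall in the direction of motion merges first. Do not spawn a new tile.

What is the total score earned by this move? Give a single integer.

Slide down:
col 0: [16, 2, 64, 32] -> [16, 2, 64, 32]  score +0 (running 0)
col 1: [0, 16, 0, 4] -> [0, 0, 16, 4]  score +0 (running 0)
col 2: [16, 4, 16, 16] -> [0, 16, 4, 32]  score +32 (running 32)
col 3: [4, 2, 4, 0] -> [0, 4, 2, 4]  score +0 (running 32)
Board after move:
16  0  0  0
 2  0 16  4
64 16  4  2
32  4 32  4

Answer: 32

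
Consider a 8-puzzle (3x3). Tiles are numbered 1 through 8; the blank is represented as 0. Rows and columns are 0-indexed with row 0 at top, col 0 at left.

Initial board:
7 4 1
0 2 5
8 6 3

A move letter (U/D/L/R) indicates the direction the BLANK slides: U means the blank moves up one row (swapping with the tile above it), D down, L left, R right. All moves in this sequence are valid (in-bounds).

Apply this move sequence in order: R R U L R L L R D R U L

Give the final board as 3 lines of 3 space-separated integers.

Answer: 7 0 5
2 1 4
8 6 3

Derivation:
After move 1 (R):
7 4 1
2 0 5
8 6 3

After move 2 (R):
7 4 1
2 5 0
8 6 3

After move 3 (U):
7 4 0
2 5 1
8 6 3

After move 4 (L):
7 0 4
2 5 1
8 6 3

After move 5 (R):
7 4 0
2 5 1
8 6 3

After move 6 (L):
7 0 4
2 5 1
8 6 3

After move 7 (L):
0 7 4
2 5 1
8 6 3

After move 8 (R):
7 0 4
2 5 1
8 6 3

After move 9 (D):
7 5 4
2 0 1
8 6 3

After move 10 (R):
7 5 4
2 1 0
8 6 3

After move 11 (U):
7 5 0
2 1 4
8 6 3

After move 12 (L):
7 0 5
2 1 4
8 6 3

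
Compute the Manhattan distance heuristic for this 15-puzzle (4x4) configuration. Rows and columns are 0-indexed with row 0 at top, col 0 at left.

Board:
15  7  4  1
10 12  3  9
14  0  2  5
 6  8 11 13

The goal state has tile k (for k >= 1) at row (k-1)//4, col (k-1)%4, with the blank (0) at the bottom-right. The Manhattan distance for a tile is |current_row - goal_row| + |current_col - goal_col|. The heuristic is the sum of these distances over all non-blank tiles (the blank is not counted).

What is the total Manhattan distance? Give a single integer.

Tile 15: at (0,0), goal (3,2), distance |0-3|+|0-2| = 5
Tile 7: at (0,1), goal (1,2), distance |0-1|+|1-2| = 2
Tile 4: at (0,2), goal (0,3), distance |0-0|+|2-3| = 1
Tile 1: at (0,3), goal (0,0), distance |0-0|+|3-0| = 3
Tile 10: at (1,0), goal (2,1), distance |1-2|+|0-1| = 2
Tile 12: at (1,1), goal (2,3), distance |1-2|+|1-3| = 3
Tile 3: at (1,2), goal (0,2), distance |1-0|+|2-2| = 1
Tile 9: at (1,3), goal (2,0), distance |1-2|+|3-0| = 4
Tile 14: at (2,0), goal (3,1), distance |2-3|+|0-1| = 2
Tile 2: at (2,2), goal (0,1), distance |2-0|+|2-1| = 3
Tile 5: at (2,3), goal (1,0), distance |2-1|+|3-0| = 4
Tile 6: at (3,0), goal (1,1), distance |3-1|+|0-1| = 3
Tile 8: at (3,1), goal (1,3), distance |3-1|+|1-3| = 4
Tile 11: at (3,2), goal (2,2), distance |3-2|+|2-2| = 1
Tile 13: at (3,3), goal (3,0), distance |3-3|+|3-0| = 3
Sum: 5 + 2 + 1 + 3 + 2 + 3 + 1 + 4 + 2 + 3 + 4 + 3 + 4 + 1 + 3 = 41

Answer: 41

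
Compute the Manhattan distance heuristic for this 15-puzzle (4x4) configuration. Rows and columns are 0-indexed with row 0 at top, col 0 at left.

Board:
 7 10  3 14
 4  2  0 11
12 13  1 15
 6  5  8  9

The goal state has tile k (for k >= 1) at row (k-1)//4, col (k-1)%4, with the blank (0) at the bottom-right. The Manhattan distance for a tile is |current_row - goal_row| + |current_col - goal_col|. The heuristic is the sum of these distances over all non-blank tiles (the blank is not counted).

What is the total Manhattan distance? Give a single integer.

Tile 7: (0,0)->(1,2) = 3
Tile 10: (0,1)->(2,1) = 2
Tile 3: (0,2)->(0,2) = 0
Tile 14: (0,3)->(3,1) = 5
Tile 4: (1,0)->(0,3) = 4
Tile 2: (1,1)->(0,1) = 1
Tile 11: (1,3)->(2,2) = 2
Tile 12: (2,0)->(2,3) = 3
Tile 13: (2,1)->(3,0) = 2
Tile 1: (2,2)->(0,0) = 4
Tile 15: (2,3)->(3,2) = 2
Tile 6: (3,0)->(1,1) = 3
Tile 5: (3,1)->(1,0) = 3
Tile 8: (3,2)->(1,3) = 3
Tile 9: (3,3)->(2,0) = 4
Sum: 3 + 2 + 0 + 5 + 4 + 1 + 2 + 3 + 2 + 4 + 2 + 3 + 3 + 3 + 4 = 41

Answer: 41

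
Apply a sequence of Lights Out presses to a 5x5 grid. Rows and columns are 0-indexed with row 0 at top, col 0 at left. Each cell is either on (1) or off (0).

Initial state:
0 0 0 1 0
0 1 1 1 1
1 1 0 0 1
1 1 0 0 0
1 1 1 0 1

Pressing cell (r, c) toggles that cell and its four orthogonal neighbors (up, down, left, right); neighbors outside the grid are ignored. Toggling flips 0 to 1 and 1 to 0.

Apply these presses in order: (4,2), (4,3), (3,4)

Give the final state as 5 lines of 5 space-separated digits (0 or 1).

After press 1 at (4,2):
0 0 0 1 0
0 1 1 1 1
1 1 0 0 1
1 1 1 0 0
1 0 0 1 1

After press 2 at (4,3):
0 0 0 1 0
0 1 1 1 1
1 1 0 0 1
1 1 1 1 0
1 0 1 0 0

After press 3 at (3,4):
0 0 0 1 0
0 1 1 1 1
1 1 0 0 0
1 1 1 0 1
1 0 1 0 1

Answer: 0 0 0 1 0
0 1 1 1 1
1 1 0 0 0
1 1 1 0 1
1 0 1 0 1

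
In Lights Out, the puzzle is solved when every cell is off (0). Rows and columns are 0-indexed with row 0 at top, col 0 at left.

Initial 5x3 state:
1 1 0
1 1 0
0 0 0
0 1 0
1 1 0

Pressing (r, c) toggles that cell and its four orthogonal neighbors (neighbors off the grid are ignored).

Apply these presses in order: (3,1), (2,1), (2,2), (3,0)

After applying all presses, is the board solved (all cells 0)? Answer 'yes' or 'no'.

After press 1 at (3,1):
1 1 0
1 1 0
0 1 0
1 0 1
1 0 0

After press 2 at (2,1):
1 1 0
1 0 0
1 0 1
1 1 1
1 0 0

After press 3 at (2,2):
1 1 0
1 0 1
1 1 0
1 1 0
1 0 0

After press 4 at (3,0):
1 1 0
1 0 1
0 1 0
0 0 0
0 0 0

Lights still on: 5

Answer: no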